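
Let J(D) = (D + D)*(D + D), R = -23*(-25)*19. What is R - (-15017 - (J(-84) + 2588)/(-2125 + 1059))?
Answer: 13811680/533 ≈ 25913.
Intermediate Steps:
R = 10925 (R = 575*19 = 10925)
J(D) = 4*D**2 (J(D) = (2*D)*(2*D) = 4*D**2)
R - (-15017 - (J(-84) + 2588)/(-2125 + 1059)) = 10925 - (-15017 - (4*(-84)**2 + 2588)/(-2125 + 1059)) = 10925 - (-15017 - (4*7056 + 2588)/(-1066)) = 10925 - (-15017 - (28224 + 2588)*(-1)/1066) = 10925 - (-15017 - 30812*(-1)/1066) = 10925 - (-15017 - 1*(-15406/533)) = 10925 - (-15017 + 15406/533) = 10925 - 1*(-7988655/533) = 10925 + 7988655/533 = 13811680/533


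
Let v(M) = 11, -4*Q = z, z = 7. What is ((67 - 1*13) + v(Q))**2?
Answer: 4225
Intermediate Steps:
Q = -7/4 (Q = -1/4*7 = -7/4 ≈ -1.7500)
((67 - 1*13) + v(Q))**2 = ((67 - 1*13) + 11)**2 = ((67 - 13) + 11)**2 = (54 + 11)**2 = 65**2 = 4225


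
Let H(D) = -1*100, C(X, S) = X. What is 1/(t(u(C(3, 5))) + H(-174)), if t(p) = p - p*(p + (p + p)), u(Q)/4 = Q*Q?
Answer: -1/3952 ≈ -0.00025304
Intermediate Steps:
H(D) = -100
u(Q) = 4*Q² (u(Q) = 4*(Q*Q) = 4*Q²)
t(p) = p - 3*p² (t(p) = p - p*(p + 2*p) = p - p*3*p = p - 3*p²)
1/(t(u(C(3, 5))) + H(-174)) = 1/((4*3²)*(1 - 12*3²) - 100) = 1/((4*9)*(1 - 12*9) - 100) = 1/(36*(1 - 3*36) - 100) = 1/(36*(1 - 108) - 100) = 1/(36*(-107) - 100) = 1/(-3852 - 100) = 1/(-3952) = -1/3952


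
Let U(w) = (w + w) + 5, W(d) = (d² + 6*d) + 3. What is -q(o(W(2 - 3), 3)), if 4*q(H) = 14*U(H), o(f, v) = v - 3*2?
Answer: 7/2 ≈ 3.5000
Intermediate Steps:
W(d) = 3 + d² + 6*d
o(f, v) = -6 + v (o(f, v) = v - 6 = -6 + v)
U(w) = 5 + 2*w (U(w) = 2*w + 5 = 5 + 2*w)
q(H) = 35/2 + 7*H (q(H) = (14*(5 + 2*H))/4 = (70 + 28*H)/4 = 35/2 + 7*H)
-q(o(W(2 - 3), 3)) = -(35/2 + 7*(-6 + 3)) = -(35/2 + 7*(-3)) = -(35/2 - 21) = -1*(-7/2) = 7/2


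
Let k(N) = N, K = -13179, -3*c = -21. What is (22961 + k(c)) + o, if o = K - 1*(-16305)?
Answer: 26094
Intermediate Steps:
c = 7 (c = -1/3*(-21) = 7)
o = 3126 (o = -13179 - 1*(-16305) = -13179 + 16305 = 3126)
(22961 + k(c)) + o = (22961 + 7) + 3126 = 22968 + 3126 = 26094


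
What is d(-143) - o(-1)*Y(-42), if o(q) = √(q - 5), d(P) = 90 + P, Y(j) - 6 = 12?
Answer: -53 - 18*I*√6 ≈ -53.0 - 44.091*I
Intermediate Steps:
Y(j) = 18 (Y(j) = 6 + 12 = 18)
o(q) = √(-5 + q)
d(-143) - o(-1)*Y(-42) = (90 - 143) - √(-5 - 1)*18 = -53 - √(-6)*18 = -53 - I*√6*18 = -53 - 18*I*√6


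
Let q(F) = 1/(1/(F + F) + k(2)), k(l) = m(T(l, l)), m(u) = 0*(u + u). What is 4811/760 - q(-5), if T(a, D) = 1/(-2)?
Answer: 12411/760 ≈ 16.330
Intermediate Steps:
T(a, D) = -½
m(u) = 0 (m(u) = 0*(2*u) = 0)
k(l) = 0
q(F) = 2*F (q(F) = 1/(1/(F + F) + 0) = 1/(1/(2*F) + 0) = 1/(1/(2*F)) = 2*F)
4811/760 - q(-5) = 4811/760 - 2*(-5) = 4811*(1/760) - 1*(-10) = 4811/760 + 10 = 12411/760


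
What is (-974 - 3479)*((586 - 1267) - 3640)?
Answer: 19241413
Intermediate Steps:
(-974 - 3479)*((586 - 1267) - 3640) = -4453*(-681 - 3640) = -4453*(-4321) = 19241413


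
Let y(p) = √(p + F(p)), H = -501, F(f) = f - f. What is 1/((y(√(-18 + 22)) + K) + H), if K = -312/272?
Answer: -580482/291485017 - 1156*√2/291485017 ≈ -0.0019971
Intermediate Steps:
F(f) = 0
y(p) = √p (y(p) = √(p + 0) = √p)
K = -39/34 (K = -312*1/272 = -39/34 ≈ -1.1471)
1/((y(√(-18 + 22)) + K) + H) = 1/((√(√(-18 + 22)) - 39/34) - 501) = 1/((√(√4) - 39/34) - 501) = 1/((√2 - 39/34) - 501) = 1/((-39/34 + √2) - 501) = 1/(-17073/34 + √2)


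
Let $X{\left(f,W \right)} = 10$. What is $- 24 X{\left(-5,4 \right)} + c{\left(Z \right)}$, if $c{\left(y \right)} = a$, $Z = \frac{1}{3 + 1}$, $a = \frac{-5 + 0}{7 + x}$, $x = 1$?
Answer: $- \frac{1925}{8} \approx -240.63$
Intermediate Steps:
$a = - \frac{5}{8}$ ($a = \frac{-5 + 0}{7 + 1} = - \frac{5}{8} \approx -0.625$)
$Z = \frac{1}{4} \approx 0.25$
$c{\left(y \right)} = - \frac{5}{8}$
$- 24 X{\left(-5,4 \right)} + c{\left(Z \right)} = \left(-24\right) 10 - \frac{5}{8} = -240 - \frac{5}{8} = - \frac{1925}{8}$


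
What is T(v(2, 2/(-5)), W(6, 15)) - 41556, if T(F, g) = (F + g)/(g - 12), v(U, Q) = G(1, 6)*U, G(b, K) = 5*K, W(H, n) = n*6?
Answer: -540203/13 ≈ -41554.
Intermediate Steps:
W(H, n) = 6*n
v(U, Q) = 30*U (v(U, Q) = (5*6)*U = 30*U)
T(F, g) = (F + g)/(-12 + g)
T(v(2, 2/(-5)), W(6, 15)) - 41556 = (30*2 + 6*15)/(-12 + 6*15) - 41556 = (60 + 90)/(-12 + 90) - 41556 = 150/78 - 41556 = (1/78)*150 - 41556 = 25/13 - 41556 = -540203/13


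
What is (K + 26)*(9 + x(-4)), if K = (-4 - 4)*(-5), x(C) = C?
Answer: 330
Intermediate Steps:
K = 40 (K = -8*(-5) = 40)
(K + 26)*(9 + x(-4)) = (40 + 26)*(9 - 4) = 66*5 = 330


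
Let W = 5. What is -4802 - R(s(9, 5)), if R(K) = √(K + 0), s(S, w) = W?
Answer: -4802 - √5 ≈ -4804.2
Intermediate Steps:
s(S, w) = 5
R(K) = √K
-4802 - R(s(9, 5)) = -4802 - √5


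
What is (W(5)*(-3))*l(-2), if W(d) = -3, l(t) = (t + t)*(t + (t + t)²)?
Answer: -504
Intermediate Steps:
l(t) = 2*t*(t + 4*t²) (l(t) = (2*t)*(t + (2*t)²) = (2*t)*(t + 4*t²) = 2*t*(t + 4*t²))
(W(5)*(-3))*l(-2) = (-3*(-3))*((-2)²*(2 + 8*(-2))) = 9*(4*(2 - 16)) = 9*(4*(-14)) = 9*(-56) = -504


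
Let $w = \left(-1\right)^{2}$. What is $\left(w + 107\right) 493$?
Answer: $53244$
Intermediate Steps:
$w = 1$
$\left(w + 107\right) 493 = \left(1 + 107\right) 493 = 108 \cdot 493 = 53244$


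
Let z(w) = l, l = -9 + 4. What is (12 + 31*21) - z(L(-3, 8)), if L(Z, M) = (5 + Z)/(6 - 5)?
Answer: 668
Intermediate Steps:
L(Z, M) = 5 + Z (L(Z, M) = (5 + Z)/1 = (5 + Z)*1 = 5 + Z)
l = -5
z(w) = -5
(12 + 31*21) - z(L(-3, 8)) = (12 + 31*21) - 1*(-5) = (12 + 651) + 5 = 663 + 5 = 668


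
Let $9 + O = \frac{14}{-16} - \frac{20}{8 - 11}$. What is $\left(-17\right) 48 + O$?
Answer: $- \frac{19661}{24} \approx -819.21$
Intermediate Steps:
$O = - \frac{77}{24}$ ($O = -9 - \left(\frac{7}{8} + \frac{20}{8 - 11}\right) = -9 - \left(\frac{7}{8} + \frac{20}{-3}\right) = -9 - - \frac{139}{24} = -9 + \left(- \frac{7}{8} + \frac{20}{3}\right) = -9 + \frac{139}{24} = - \frac{77}{24} \approx -3.2083$)
$\left(-17\right) 48 + O = \left(-17\right) 48 - \frac{77}{24} = -816 - \frac{77}{24} = - \frac{19661}{24}$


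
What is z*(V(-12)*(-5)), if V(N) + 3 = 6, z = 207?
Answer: -3105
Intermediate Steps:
V(N) = 3 (V(N) = -3 + 6 = 3)
z*(V(-12)*(-5)) = 207*(3*(-5)) = 207*(-15) = -3105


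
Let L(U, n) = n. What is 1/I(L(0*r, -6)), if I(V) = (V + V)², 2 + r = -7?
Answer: 1/144 ≈ 0.0069444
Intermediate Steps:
r = -9 (r = -2 - 7 = -9)
I(V) = 4*V² (I(V) = (2*V)² = 4*V²)
1/I(L(0*r, -6)) = 1/(4*(-6)²) = 1/(4*36) = 1/144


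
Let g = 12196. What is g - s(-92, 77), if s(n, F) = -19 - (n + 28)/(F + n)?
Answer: 183289/15 ≈ 12219.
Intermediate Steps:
s(n, F) = -19 - (28 + n)/(F + n)
g - s(-92, 77) = 12196 - (-28 - 20*(-92) - 19*77)/(77 - 92) = 12196 - (-28 + 1840 - 1463)/(-15) = 12196 - (-1)*349/15 = 12196 - 1*(-349/15) = 12196 + 349/15 = 183289/15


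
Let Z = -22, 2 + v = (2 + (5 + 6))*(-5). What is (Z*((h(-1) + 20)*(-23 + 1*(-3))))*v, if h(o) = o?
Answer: -728156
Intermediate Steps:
v = -67 (v = -2 + (2 + (5 + 6))*(-5) = -2 + (2 + 11)*(-5) = -2 + 13*(-5) = -2 - 65 = -67)
(Z*((h(-1) + 20)*(-23 + 1*(-3))))*v = -22*(-1 + 20)*(-23 + 1*(-3))*(-67) = -418*(-23 - 3)*(-67) = -418*(-26)*(-67) = -22*(-494)*(-67) = 10868*(-67) = -728156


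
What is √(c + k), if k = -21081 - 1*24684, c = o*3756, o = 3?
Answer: 3*I*√3833 ≈ 185.73*I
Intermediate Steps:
c = 11268 (c = 3*3756 = 11268)
k = -45765 (k = -21081 - 24684 = -45765)
√(c + k) = √(11268 - 45765) = √(-34497) = 3*I*√3833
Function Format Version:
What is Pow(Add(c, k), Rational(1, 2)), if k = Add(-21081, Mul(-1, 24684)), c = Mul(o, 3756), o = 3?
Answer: Mul(3, I, Pow(3833, Rational(1, 2))) ≈ Mul(185.73, I)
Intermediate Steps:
c = 11268 (c = Mul(3, 3756) = 11268)
k = -45765 (k = Add(-21081, -24684) = -45765)
Pow(Add(c, k), Rational(1, 2)) = Pow(Add(11268, -45765), Rational(1, 2)) = Pow(-34497, Rational(1, 2)) = Mul(3, I, Pow(3833, Rational(1, 2)))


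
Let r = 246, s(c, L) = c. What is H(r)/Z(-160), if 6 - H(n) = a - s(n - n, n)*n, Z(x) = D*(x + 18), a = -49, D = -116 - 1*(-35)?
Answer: 55/11502 ≈ 0.0047818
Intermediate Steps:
D = -81 (D = -116 + 35 = -81)
Z(x) = -1458 - 81*x (Z(x) = -81*(x + 18) = -81*(18 + x) = -1458 - 81*x)
H(n) = 55 (H(n) = 6 - (-49 - (n - n)*n) = 6 - (-49 - 0*n) = 6 - (-49 - 1*0) = 6 - (-49 + 0) = 6 - 1*(-49) = 6 + 49 = 55)
H(r)/Z(-160) = 55/(-1458 - 81*(-160)) = 55/(-1458 + 12960) = 55/11502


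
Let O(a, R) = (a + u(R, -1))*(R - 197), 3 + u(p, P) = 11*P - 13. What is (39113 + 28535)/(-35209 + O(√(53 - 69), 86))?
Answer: -68096168/32431565 + 938616*I/32431565 ≈ -2.0997 + 0.028941*I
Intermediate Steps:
u(p, P) = -16 + 11*P (u(p, P) = -3 + (11*P - 13) = -3 + (-13 + 11*P) = -16 + 11*P)
O(a, R) = (-197 + R)*(-27 + a) (O(a, R) = (a + (-16 + 11*(-1)))*(R - 197) = (a + (-16 - 11))*(-197 + R) = (a - 27)*(-197 + R) = (-27 + a)*(-197 + R) = (-197 + R)*(-27 + a))
(39113 + 28535)/(-35209 + O(√(53 - 69), 86)) = (39113 + 28535)/(-35209 + (5319 - 197*√(53 - 69) - 27*86 + 86*√(53 - 69))) = 67648/(-35209 + (5319 - 788*I - 2322 + 86*√(-16))) = 67648/(-35209 + (5319 - 788*I - 2322 + 86*(4*I))) = 67648/(-35209 + (5319 - 788*I - 2322 + 344*I)) = 67648/(-35209 + (2997 - 444*I)) = 67648/(-32212 - 444*I) = 67648*((-32212 + 444*I)/1037810080) = 2114*(-32212 + 444*I)/32431565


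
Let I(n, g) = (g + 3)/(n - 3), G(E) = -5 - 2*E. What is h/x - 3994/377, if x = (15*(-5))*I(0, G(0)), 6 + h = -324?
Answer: -7529/1885 ≈ -3.9942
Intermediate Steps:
h = -330 (h = -6 - 324 = -330)
I(n, g) = (3 + g)/(-3 + n)
x = -50 (x = (15*(-5))*((3 + (-5 - 2*0))/(-3 + 0)) = -75*(3 + (-5 + 0))/(-3) = -(-25)*(3 - 5) = -(-25)*(-2) = -75*⅔ = -50)
h/x - 3994/377 = -330/(-50) - 3994/377 = -330*(-1/50) - 3994*1/377 = 33/5 - 3994/377 = -7529/1885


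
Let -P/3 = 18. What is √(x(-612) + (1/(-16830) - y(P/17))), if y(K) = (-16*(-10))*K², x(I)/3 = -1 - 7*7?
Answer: I*√55529200870/5610 ≈ 42.005*I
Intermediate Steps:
P = -54 (P = -3*18 = -54)
x(I) = -150 (x(I) = 3*(-1 - 7*7) = 3*(-1 - 49) = 3*(-50) = -150)
y(K) = 160*K²
√(x(-612) + (1/(-16830) - y(P/17))) = √(-150 + (1/(-16830) - 160*(-54/17)²)) = √(-150 + (-1/16830 - 160*((1/17)*(-54))²)) = √(-150 + (-1/16830 - 160*(-54/17)²)) = √(-150 + (-1/16830 - 160*2916/289)) = √(-150 + (-1/16830 - 1*466560/289)) = √(-150 + (-1/16830 - 466560/289)) = √(-150 - 461894417/286110) = √(-504810917/286110) = I*√55529200870/5610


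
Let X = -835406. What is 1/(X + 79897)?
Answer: -1/755509 ≈ -1.3236e-6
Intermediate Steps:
1/(X + 79897) = 1/(-835406 + 79897) = 1/(-755509) = -1/755509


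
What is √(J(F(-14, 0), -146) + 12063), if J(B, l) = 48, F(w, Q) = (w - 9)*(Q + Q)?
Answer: √12111 ≈ 110.05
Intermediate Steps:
F(w, Q) = 2*Q*(-9 + w) (F(w, Q) = (-9 + w)*(2*Q) = 2*Q*(-9 + w))
√(J(F(-14, 0), -146) + 12063) = √(48 + 12063) = √12111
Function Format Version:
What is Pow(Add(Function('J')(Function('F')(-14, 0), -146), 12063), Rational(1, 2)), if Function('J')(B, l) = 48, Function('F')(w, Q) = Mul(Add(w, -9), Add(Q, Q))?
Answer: Pow(12111, Rational(1, 2)) ≈ 110.05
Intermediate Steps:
Function('F')(w, Q) = Mul(2, Q, Add(-9, w)) (Function('F')(w, Q) = Mul(Add(-9, w), Mul(2, Q)) = Mul(2, Q, Add(-9, w)))
Pow(Add(Function('J')(Function('F')(-14, 0), -146), 12063), Rational(1, 2)) = Pow(Add(48, 12063), Rational(1, 2)) = Pow(12111, Rational(1, 2))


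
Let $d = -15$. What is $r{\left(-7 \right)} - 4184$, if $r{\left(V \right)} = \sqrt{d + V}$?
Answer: $-4184 + i \sqrt{22} \approx -4184.0 + 4.6904 i$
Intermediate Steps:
$r{\left(V \right)} = \sqrt{-15 + V}$
$r{\left(-7 \right)} - 4184 = \sqrt{-15 - 7} - 4184 = \sqrt{-22} - 4184 = i \sqrt{22} - 4184 = -4184 + i \sqrt{22}$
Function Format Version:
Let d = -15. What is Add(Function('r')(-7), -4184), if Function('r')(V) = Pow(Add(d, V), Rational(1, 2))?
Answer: Add(-4184, Mul(I, Pow(22, Rational(1, 2)))) ≈ Add(-4184.0, Mul(4.6904, I))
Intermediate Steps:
Function('r')(V) = Pow(Add(-15, V), Rational(1, 2))
Add(Function('r')(-7), -4184) = Add(Pow(Add(-15, -7), Rational(1, 2)), -4184) = Add(Pow(-22, Rational(1, 2)), -4184) = Add(Mul(I, Pow(22, Rational(1, 2))), -4184) = Add(-4184, Mul(I, Pow(22, Rational(1, 2))))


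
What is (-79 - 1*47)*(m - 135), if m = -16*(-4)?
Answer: 8946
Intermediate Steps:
m = 64
(-79 - 1*47)*(m - 135) = (-79 - 1*47)*(64 - 135) = (-79 - 47)*(-71) = -126*(-71) = 8946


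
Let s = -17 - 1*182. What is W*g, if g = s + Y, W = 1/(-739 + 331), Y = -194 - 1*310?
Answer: 703/408 ≈ 1.7230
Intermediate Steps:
Y = -504 (Y = -194 - 310 = -504)
s = -199 (s = -17 - 182 = -199)
W = -1/408 (W = 1/(-408) = -1/408 ≈ -0.0024510)
g = -703 (g = -199 - 504 = -703)
W*g = -1/408*(-703) = 703/408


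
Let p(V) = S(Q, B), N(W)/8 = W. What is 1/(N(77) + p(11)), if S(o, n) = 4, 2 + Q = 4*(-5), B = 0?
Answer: 1/620 ≈ 0.0016129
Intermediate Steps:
Q = -22 (Q = -2 + 4*(-5) = -2 - 20 = -22)
N(W) = 8*W
p(V) = 4
1/(N(77) + p(11)) = 1/(8*77 + 4) = 1/(616 + 4) = 1/620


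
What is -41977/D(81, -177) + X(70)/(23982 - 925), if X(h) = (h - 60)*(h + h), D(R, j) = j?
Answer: 968111489/4081089 ≈ 237.22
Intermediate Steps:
X(h) = 2*h*(-60 + h) (X(h) = (-60 + h)*(2*h) = 2*h*(-60 + h))
-41977/D(81, -177) + X(70)/(23982 - 925) = -41977/(-177) + (2*70*(-60 + 70))/(23982 - 925) = -41977*(-1/177) + (2*70*10)/23057 = 41977/177 + 1400*(1/23057) = 41977/177 + 1400/23057 = 968111489/4081089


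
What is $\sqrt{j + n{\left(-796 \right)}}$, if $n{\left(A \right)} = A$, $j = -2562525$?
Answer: $i \sqrt{2563321} \approx 1601.0 i$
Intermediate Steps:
$\sqrt{j + n{\left(-796 \right)}} = \sqrt{-2562525 - 796} = \sqrt{-2563321} = i \sqrt{2563321}$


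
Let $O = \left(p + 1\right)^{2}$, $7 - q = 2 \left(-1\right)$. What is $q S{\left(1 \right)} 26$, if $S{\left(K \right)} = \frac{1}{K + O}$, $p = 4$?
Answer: $9$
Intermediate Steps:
$q = 9$ ($q = 7 - 2 \left(-1\right) = 7 - -2 = 7 + 2 = 9$)
$O = 25$ ($O = \left(4 + 1\right)^{2} = 5^{2} = 25$)
$S{\left(K \right)} = \frac{1}{25 + K}$ ($S{\left(K \right)} = \frac{1}{K + 25} = \frac{1}{25 + K}$)
$q S{\left(1 \right)} 26 = \frac{9}{25 + 1} \cdot 26 = \frac{9}{26} \cdot 26 = 9$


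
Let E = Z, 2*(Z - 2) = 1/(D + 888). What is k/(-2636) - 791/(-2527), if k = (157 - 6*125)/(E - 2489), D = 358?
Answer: 461383535122/1474403556097 ≈ 0.31293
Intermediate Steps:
Z = 4985/2492 (Z = 2 + 1/(2*(358 + 888)) = 2 + (1/2)/1246 = 2 + (1/2)*(1/1246) = 2 + 1/2492 = 4985/2492 ≈ 2.0004)
E = 4985/2492 ≈ 2.0004
k = 1477756/6197603 (k = (157 - 6*125)/(4985/2492 - 2489) = (157 - 750)/(-6197603/2492) = -593*(-2492/6197603) = 1477756/6197603 ≈ 0.23844)
k/(-2636) - 791/(-2527) = (1477756/6197603)/(-2636) - 791/(-2527) = (1477756/6197603)*(-1/2636) - 791*(-1/2527) = -369439/4084220377 + 113/361 = 461383535122/1474403556097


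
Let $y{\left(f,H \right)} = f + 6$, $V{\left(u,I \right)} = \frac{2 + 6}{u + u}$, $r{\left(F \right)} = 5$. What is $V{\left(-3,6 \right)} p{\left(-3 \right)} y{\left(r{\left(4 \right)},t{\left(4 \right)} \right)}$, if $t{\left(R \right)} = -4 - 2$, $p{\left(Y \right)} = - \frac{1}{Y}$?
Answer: $- \frac{44}{9} \approx -4.8889$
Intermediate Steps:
$V{\left(u,I \right)} = \frac{4}{u}$ ($V{\left(u,I \right)} = \frac{8}{2 u} = 8 \frac{1}{2 u} = \frac{4}{u}$)
$t{\left(R \right)} = -6$ ($t{\left(R \right)} = -4 - 2 = -6$)
$y{\left(f,H \right)} = 6 + f$
$V{\left(-3,6 \right)} p{\left(-3 \right)} y{\left(r{\left(4 \right)},t{\left(4 \right)} \right)} = \frac{4}{-3} \left(- \frac{1}{-3}\right) \left(6 + 5\right) = 4 \left(- \frac{1}{3}\right) \left(\left(-1\right) \left(- \frac{1}{3}\right)\right) 11 = \left(- \frac{4}{3}\right) \frac{1}{3} \cdot 11 = \left(- \frac{4}{9}\right) 11 = - \frac{44}{9}$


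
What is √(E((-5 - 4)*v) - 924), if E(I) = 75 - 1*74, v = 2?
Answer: I*√923 ≈ 30.381*I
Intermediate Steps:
E(I) = 1 (E(I) = 75 - 74 = 1)
√(E((-5 - 4)*v) - 924) = √(1 - 924) = √(-923) = I*√923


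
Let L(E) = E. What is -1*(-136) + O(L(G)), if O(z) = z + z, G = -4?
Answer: 128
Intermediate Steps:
O(z) = 2*z
-1*(-136) + O(L(G)) = -1*(-136) + 2*(-4) = 136 - 8 = 128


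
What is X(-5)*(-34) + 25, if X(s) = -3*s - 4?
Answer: -349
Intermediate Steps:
X(s) = -4 - 3*s
X(-5)*(-34) + 25 = (-4 - 3*(-5))*(-34) + 25 = (-4 + 15)*(-34) + 25 = 11*(-34) + 25 = -374 + 25 = -349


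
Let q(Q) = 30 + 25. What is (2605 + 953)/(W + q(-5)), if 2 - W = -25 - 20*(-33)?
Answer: -1779/289 ≈ -6.1557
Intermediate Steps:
W = -633 (W = 2 - (-25 - 20*(-33)) = 2 - (-25 + 660) = 2 - 1*635 = 2 - 635 = -633)
q(Q) = 55
(2605 + 953)/(W + q(-5)) = (2605 + 953)/(-633 + 55) = 3558/(-578) = 3558*(-1/578) = -1779/289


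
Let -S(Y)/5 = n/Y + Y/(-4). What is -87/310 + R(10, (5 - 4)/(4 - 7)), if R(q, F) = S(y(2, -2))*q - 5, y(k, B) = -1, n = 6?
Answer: 43744/155 ≈ 282.22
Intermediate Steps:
S(Y) = -30/Y + 5*Y/4 (S(Y) = -5*(6/Y + Y/(-4)) = -5*(6/Y + Y*(-¼)) = -5*(6/Y - Y/4) = -30/Y + 5*Y/4)
R(q, F) = -5 + 115*q/4 (R(q, F) = (-30/(-1) + (5/4)*(-1))*q - 5 = (-30*(-1) - 5/4)*q - 5 = (30 - 5/4)*q - 5 = 115*q/4 - 5 = -5 + 115*q/4)
-87/310 + R(10, (5 - 4)/(4 - 7)) = -87/310 + (-5 + (115/4)*10) = -87*1/310 + (-5 + 575/2) = -87/310 + 565/2 = 43744/155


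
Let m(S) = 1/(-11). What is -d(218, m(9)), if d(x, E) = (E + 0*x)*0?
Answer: 0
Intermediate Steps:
m(S) = -1/11
d(x, E) = 0 (d(x, E) = (E + 0)*0 = E*0 = 0)
-d(218, m(9)) = -1*0 = 0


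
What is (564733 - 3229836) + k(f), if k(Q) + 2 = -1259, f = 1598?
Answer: -2666364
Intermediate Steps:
k(Q) = -1261 (k(Q) = -2 - 1259 = -1261)
(564733 - 3229836) + k(f) = (564733 - 3229836) - 1261 = -2665103 - 1261 = -2666364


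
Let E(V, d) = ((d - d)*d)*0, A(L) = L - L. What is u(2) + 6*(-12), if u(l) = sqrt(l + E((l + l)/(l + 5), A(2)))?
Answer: -72 + sqrt(2) ≈ -70.586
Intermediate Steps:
A(L) = 0
E(V, d) = 0 (E(V, d) = (0*d)*0 = 0*0 = 0)
u(l) = sqrt(l) (u(l) = sqrt(l + 0) = sqrt(l))
u(2) + 6*(-12) = sqrt(2) + 6*(-12) = sqrt(2) - 72 = -72 + sqrt(2)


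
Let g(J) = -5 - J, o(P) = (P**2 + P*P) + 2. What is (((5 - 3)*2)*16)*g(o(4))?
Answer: -2496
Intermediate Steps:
o(P) = 2 + 2*P**2 (o(P) = (P**2 + P**2) + 2 = 2*P**2 + 2 = 2 + 2*P**2)
(((5 - 3)*2)*16)*g(o(4)) = (((5 - 3)*2)*16)*(-5 - (2 + 2*4**2)) = ((2*2)*16)*(-5 - (2 + 2*16)) = (4*16)*(-5 - (2 + 32)) = 64*(-5 - 1*34) = 64*(-5 - 34) = 64*(-39) = -2496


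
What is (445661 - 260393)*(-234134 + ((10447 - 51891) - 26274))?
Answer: -55923516336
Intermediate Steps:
(445661 - 260393)*(-234134 + ((10447 - 51891) - 26274)) = 185268*(-234134 + (-41444 - 26274)) = 185268*(-234134 - 67718) = 185268*(-301852) = -55923516336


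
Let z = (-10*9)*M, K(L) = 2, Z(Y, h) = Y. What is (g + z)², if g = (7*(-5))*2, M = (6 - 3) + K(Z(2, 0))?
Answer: 270400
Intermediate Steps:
M = 5 (M = (6 - 3) + 2 = 3 + 2 = 5)
z = -450 (z = -10*9*5 = -90*5 = -450)
g = -70 (g = -35*2 = -70)
(g + z)² = (-70 - 450)² = (-520)² = 270400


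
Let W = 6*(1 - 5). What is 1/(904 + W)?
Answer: 1/880 ≈ 0.0011364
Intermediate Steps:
W = -24 (W = 6*(-4) = -24)
1/(904 + W) = 1/(904 - 24) = 1/880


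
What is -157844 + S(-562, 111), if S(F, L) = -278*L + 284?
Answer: -188418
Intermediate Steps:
S(F, L) = 284 - 278*L
-157844 + S(-562, 111) = -157844 + (284 - 278*111) = -157844 + (284 - 30858) = -157844 - 30574 = -188418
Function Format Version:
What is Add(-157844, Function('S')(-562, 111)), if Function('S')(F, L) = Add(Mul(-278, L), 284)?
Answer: -188418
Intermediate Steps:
Function('S')(F, L) = Add(284, Mul(-278, L))
Add(-157844, Function('S')(-562, 111)) = Add(-157844, Add(284, Mul(-278, 111))) = Add(-157844, Add(284, -30858)) = Add(-157844, -30574) = -188418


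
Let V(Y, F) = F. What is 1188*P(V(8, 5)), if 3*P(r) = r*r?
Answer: 9900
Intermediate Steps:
P(r) = r²/3 (P(r) = (r*r)/3 = r²/3)
1188*P(V(8, 5)) = 1188*((⅓)*5²) = 1188*((⅓)*25) = 1188*(25/3) = 9900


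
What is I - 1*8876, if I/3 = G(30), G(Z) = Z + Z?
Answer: -8696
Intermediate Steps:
G(Z) = 2*Z
I = 180 (I = 3*(2*30) = 3*60 = 180)
I - 1*8876 = 180 - 1*8876 = 180 - 8876 = -8696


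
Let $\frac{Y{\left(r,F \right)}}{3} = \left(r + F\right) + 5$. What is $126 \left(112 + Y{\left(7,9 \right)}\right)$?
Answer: $22050$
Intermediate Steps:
$Y{\left(r,F \right)} = 15 + 3 F + 3 r$ ($Y{\left(r,F \right)} = 3 \left(\left(r + F\right) + 5\right) = 3 \left(\left(F + r\right) + 5\right) = 3 \left(5 + F + r\right) = 15 + 3 F + 3 r$)
$126 \left(112 + Y{\left(7,9 \right)}\right) = 126 \left(112 + \left(15 + 3 \cdot 9 + 3 \cdot 7\right)\right) = 126 \left(112 + \left(15 + 27 + 21\right)\right) = 126 \left(112 + 63\right) = 126 \cdot 175 = 22050$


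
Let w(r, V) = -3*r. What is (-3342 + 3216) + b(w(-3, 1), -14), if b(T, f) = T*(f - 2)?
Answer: -270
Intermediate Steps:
b(T, f) = T*(-2 + f)
(-3342 + 3216) + b(w(-3, 1), -14) = (-3342 + 3216) + (-3*(-3))*(-2 - 14) = -126 + 9*(-16) = -126 - 144 = -270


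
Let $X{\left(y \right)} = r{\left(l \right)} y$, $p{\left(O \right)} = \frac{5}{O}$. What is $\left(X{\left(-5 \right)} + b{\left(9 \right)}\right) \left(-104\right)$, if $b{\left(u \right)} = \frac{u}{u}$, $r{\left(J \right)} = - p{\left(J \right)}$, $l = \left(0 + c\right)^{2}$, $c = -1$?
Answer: $-2704$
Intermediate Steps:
$l = 1$ ($l = \left(0 - 1\right)^{2} = \left(-1\right)^{2} = 1$)
$r{\left(J \right)} = - \frac{5}{J}$
$X{\left(y \right)} = - 5 y$ ($X{\left(y \right)} = - \frac{5}{1} y = \left(-5\right) 1 y = - 5 y$)
$b{\left(u \right)} = 1$
$\left(X{\left(-5 \right)} + b{\left(9 \right)}\right) \left(-104\right) = \left(\left(-5\right) \left(-5\right) + 1\right) \left(-104\right) = \left(25 + 1\right) \left(-104\right) = 26 \left(-104\right) = -2704$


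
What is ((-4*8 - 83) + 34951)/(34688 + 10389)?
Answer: 34836/45077 ≈ 0.77281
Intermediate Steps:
((-4*8 - 83) + 34951)/(34688 + 10389) = ((-32 - 83) + 34951)/45077 = (-115 + 34951)*(1/45077) = 34836*(1/45077) = 34836/45077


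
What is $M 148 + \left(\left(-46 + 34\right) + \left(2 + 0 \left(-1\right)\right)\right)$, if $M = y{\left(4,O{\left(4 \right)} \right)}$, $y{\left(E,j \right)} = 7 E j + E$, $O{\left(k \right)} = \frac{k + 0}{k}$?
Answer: $4726$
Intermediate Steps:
$O{\left(k \right)} = 1$ ($O{\left(k \right)} = \frac{k}{k} = 1$)
$y{\left(E,j \right)} = E + 7 E j$ ($y{\left(E,j \right)} = 7 E j + E = E + 7 E j$)
$M = 32$ ($M = 4 \left(1 + 7 \cdot 1\right) = 4 \left(1 + 7\right) = 4 \cdot 8 = 32$)
$M 148 + \left(\left(-46 + 34\right) + \left(2 + 0 \left(-1\right)\right)\right) = 32 \cdot 148 + \left(\left(-46 + 34\right) + \left(2 + 0 \left(-1\right)\right)\right) = 4736 + \left(-12 + \left(2 + 0\right)\right) = 4736 + \left(-12 + 2\right) = 4736 - 10 = 4726$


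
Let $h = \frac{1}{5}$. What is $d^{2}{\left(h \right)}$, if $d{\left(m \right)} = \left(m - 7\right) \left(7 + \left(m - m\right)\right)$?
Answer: $\frac{56644}{25} \approx 2265.8$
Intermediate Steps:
$h = \frac{1}{5} \approx 0.2$
$d{\left(m \right)} = -49 + 7 m$ ($d{\left(m \right)} = \left(-7 + m\right) \left(7 + 0\right) = \left(-7 + m\right) 7 = -49 + 7 m$)
$d^{2}{\left(h \right)} = \left(-49 + 7 \cdot \frac{1}{5}\right)^{2} = \left(-49 + \frac{7}{5}\right)^{2} = \left(- \frac{238}{5}\right)^{2} = \frac{56644}{25}$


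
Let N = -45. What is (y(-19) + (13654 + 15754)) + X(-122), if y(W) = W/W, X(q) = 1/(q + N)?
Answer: 4911302/167 ≈ 29409.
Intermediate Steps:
X(q) = 1/(-45 + q) (X(q) = 1/(q - 45) = 1/(-45 + q))
y(W) = 1
(y(-19) + (13654 + 15754)) + X(-122) = (1 + (13654 + 15754)) + 1/(-45 - 122) = (1 + 29408) + 1/(-167) = 29409 - 1/167 = 4911302/167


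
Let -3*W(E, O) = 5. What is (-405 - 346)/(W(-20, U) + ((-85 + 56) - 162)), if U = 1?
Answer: 2253/578 ≈ 3.8979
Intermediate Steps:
W(E, O) = -5/3 (W(E, O) = -1/3*5 = -5/3)
(-405 - 346)/(W(-20, U) + ((-85 + 56) - 162)) = (-405 - 346)/(-5/3 + ((-85 + 56) - 162)) = -751/(-5/3 + (-29 - 162)) = -751/(-5/3 - 191) = -751/(-578/3) = -751*(-3/578) = 2253/578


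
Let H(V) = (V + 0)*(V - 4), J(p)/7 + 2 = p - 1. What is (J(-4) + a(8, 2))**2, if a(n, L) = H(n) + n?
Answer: 81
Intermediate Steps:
J(p) = -21 + 7*p (J(p) = -14 + 7*(p - 1) = -14 + 7*(-1 + p) = -14 + (-7 + 7*p) = -21 + 7*p)
H(V) = V*(-4 + V)
a(n, L) = n + n*(-4 + n) (a(n, L) = n*(-4 + n) + n = n + n*(-4 + n))
(J(-4) + a(8, 2))**2 = ((-21 + 7*(-4)) + 8*(-3 + 8))**2 = ((-21 - 28) + 8*5)**2 = (-49 + 40)**2 = (-9)**2 = 81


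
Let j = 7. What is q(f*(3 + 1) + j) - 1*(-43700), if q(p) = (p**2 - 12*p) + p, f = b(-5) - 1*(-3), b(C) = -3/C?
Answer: 1098064/25 ≈ 43923.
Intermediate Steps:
f = 18/5 (f = -3/(-5) - 1*(-3) = -3*(-1/5) + 3 = 3/5 + 3 = 18/5 ≈ 3.6000)
q(p) = p**2 - 11*p
q(f*(3 + 1) + j) - 1*(-43700) = (18*(3 + 1)/5 + 7)*(-11 + (18*(3 + 1)/5 + 7)) - 1*(-43700) = ((18/5)*4 + 7)*(-11 + ((18/5)*4 + 7)) + 43700 = (72/5 + 7)*(-11 + (72/5 + 7)) + 43700 = 107*(-11 + 107/5)/5 + 43700 = (107/5)*(52/5) + 43700 = 5564/25 + 43700 = 1098064/25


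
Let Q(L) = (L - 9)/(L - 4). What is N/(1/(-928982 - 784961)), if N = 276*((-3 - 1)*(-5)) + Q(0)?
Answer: -37859286927/4 ≈ -9.4648e+9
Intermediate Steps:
Q(L) = (-9 + L)/(-4 + L)
N = 22089/4 (N = 276*((-3 - 1)*(-5)) + (-9 + 0)/(-4 + 0) = 276*(-4*(-5)) - 9/(-4) = 276*20 - ¼*(-9) = 5520 + 9/4 = 22089/4 ≈ 5522.3)
N/(1/(-928982 - 784961)) = 22089/(4*(1/(-928982 - 784961))) = 22089/(4*(1/(-1713943))) = 22089/(4*(-1/1713943)) = (22089/4)*(-1713943) = -37859286927/4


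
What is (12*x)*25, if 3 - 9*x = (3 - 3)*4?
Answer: 100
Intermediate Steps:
x = ⅓ (x = ⅓ - (3 - 3)*4/9 = ⅓ - 0*4 = ⅓ - ⅑*0 = ⅓ + 0 = ⅓ ≈ 0.33333)
(12*x)*25 = (12*(⅓))*25 = 4*25 = 100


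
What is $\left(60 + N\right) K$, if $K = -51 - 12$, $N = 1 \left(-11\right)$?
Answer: $-3087$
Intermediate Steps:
$N = -11$
$K = -63$
$\left(60 + N\right) K = \left(60 - 11\right) \left(-63\right) = 49 \left(-63\right) = -3087$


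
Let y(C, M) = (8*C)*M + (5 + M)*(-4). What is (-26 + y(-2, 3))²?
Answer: 11236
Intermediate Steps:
y(C, M) = -20 - 4*M + 8*C*M (y(C, M) = 8*C*M + (-20 - 4*M) = -20 - 4*M + 8*C*M)
(-26 + y(-2, 3))² = (-26 + (-20 - 4*3 + 8*(-2)*3))² = (-26 + (-20 - 12 - 48))² = (-26 - 80)² = (-106)² = 11236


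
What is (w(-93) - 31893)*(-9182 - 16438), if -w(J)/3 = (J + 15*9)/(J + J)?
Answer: 25329520440/31 ≈ 8.1708e+8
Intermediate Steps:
w(J) = -3*(135 + J)/(2*J) (w(J) = -3*(J + 15*9)/(J + J) = -3*(J + 135)/(2*J) = -3*(135 + J)*1/(2*J) = -3*(135 + J)/(2*J))
(w(-93) - 31893)*(-9182 - 16438) = ((3/2)*(-135 - 1*(-93))/(-93) - 31893)*(-9182 - 16438) = ((3/2)*(-1/93)*(-135 + 93) - 31893)*(-25620) = ((3/2)*(-1/93)*(-42) - 31893)*(-25620) = (21/31 - 31893)*(-25620) = -988662/31*(-25620) = 25329520440/31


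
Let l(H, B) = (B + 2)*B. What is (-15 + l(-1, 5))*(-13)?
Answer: -260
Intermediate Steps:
l(H, B) = B*(2 + B) (l(H, B) = (2 + B)*B = B*(2 + B))
(-15 + l(-1, 5))*(-13) = (-15 + 5*(2 + 5))*(-13) = (-15 + 5*7)*(-13) = (-15 + 35)*(-13) = 20*(-13) = -260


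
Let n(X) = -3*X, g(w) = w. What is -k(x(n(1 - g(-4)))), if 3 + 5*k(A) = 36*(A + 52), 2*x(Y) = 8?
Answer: -2013/5 ≈ -402.60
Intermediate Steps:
x(Y) = 4 (x(Y) = (1/2)*8 = 4)
k(A) = 1869/5 + 36*A/5 (k(A) = -3/5 + (36*(A + 52))/5 = -3/5 + (36*(52 + A))/5 = -3/5 + (1872 + 36*A)/5 = -3/5 + (1872/5 + 36*A/5) = 1869/5 + 36*A/5)
-k(x(n(1 - g(-4)))) = -(1869/5 + (36/5)*4) = -(1869/5 + 144/5) = -1*2013/5 = -2013/5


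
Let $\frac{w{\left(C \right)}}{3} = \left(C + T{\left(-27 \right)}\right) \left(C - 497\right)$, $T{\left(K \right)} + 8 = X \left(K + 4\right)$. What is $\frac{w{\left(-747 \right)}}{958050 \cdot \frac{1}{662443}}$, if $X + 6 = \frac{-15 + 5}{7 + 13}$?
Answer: $\frac{249489945103}{159675} \approx 1.5625 \cdot 10^{6}$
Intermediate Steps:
$X = - \frac{13}{2}$ ($X = -6 + \frac{-15 + 5}{7 + 13} = -6 - \frac{10}{20} = -6 - \frac{1}{2} = - \frac{13}{2} \approx -6.5$)
$T{\left(K \right)} = -34 - \frac{13 K}{2}$ ($T{\left(K \right)} = -8 - \frac{13 \left(K + 4\right)}{2} = -8 - \frac{13 \left(4 + K\right)}{2} = -8 - \left(26 + \frac{13 K}{2}\right) = -34 - \frac{13 K}{2}$)
$w{\left(C \right)} = 3 \left(-497 + C\right) \left(\frac{283}{2} + C\right)$ ($w{\left(C \right)} = 3 \left(C - - \frac{283}{2}\right) \left(C - 497\right) = 3 \left(C + \left(-34 + \frac{351}{2}\right)\right) \left(-497 + C\right) = 3 \left(C + \frac{283}{2}\right) \left(-497 + C\right) = 3 \left(\frac{283}{2} + C\right) \left(-497 + C\right) = 3 \left(-497 + C\right) \left(\frac{283}{2} + C\right)$)
$\frac{w{\left(-747 \right)}}{958050 \cdot \frac{1}{662443}} = \frac{- \frac{421953}{2} + 3 \left(-747\right)^{2} - - \frac{1593351}{2}}{958050 \cdot \frac{1}{662443}} = \frac{- \frac{421953}{2} + 3 \cdot 558009 + \frac{1593351}{2}}{958050 \cdot \frac{1}{662443}} = \frac{- \frac{421953}{2} + 1674027 + \frac{1593351}{2}}{\frac{958050}{662443}} = 2259726 \cdot \frac{662443}{958050} = \frac{249489945103}{159675}$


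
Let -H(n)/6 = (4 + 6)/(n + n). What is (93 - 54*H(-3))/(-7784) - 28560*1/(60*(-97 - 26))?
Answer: 3760165/957432 ≈ 3.9273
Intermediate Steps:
H(n) = -30/n (H(n) = -6*(4 + 6)/(n + n) = -60/(2*n) = -60*1/(2*n) = -30/n)
(93 - 54*H(-3))/(-7784) - 28560*1/(60*(-97 - 26)) = (93 - (-1620)/(-3))/(-7784) - 28560*1/(60*(-97 - 26)) = (93 - (-1620)*(-1)/3)*(-1/7784) - 28560/((-123*60)) = (93 - 54*10)*(-1/7784) - 28560/(-7380) = (93 - 540)*(-1/7784) - 28560*(-1/7380) = -447*(-1/7784) + 476/123 = 447/7784 + 476/123 = 3760165/957432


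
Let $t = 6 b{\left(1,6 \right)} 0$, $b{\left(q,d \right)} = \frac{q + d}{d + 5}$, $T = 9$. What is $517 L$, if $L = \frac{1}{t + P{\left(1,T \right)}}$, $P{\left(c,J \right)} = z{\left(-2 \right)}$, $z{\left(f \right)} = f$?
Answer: $- \frac{517}{2} \approx -258.5$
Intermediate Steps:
$P{\left(c,J \right)} = -2$
$b{\left(q,d \right)} = \frac{d + q}{5 + d}$
$t = 0$ ($t = 6 \frac{6 + 1}{5 + 6} \cdot 0 = 6 \cdot \frac{1}{11} \cdot 7 \cdot 0 = 6 \cdot \frac{7}{11} \cdot 0 = \frac{42}{11} \cdot 0 = 0$)
$L = - \frac{1}{2}$ ($L = \frac{1}{0 - 2} = \frac{1}{-2} = - \frac{1}{2} \approx -0.5$)
$517 L = 517 \left(- \frac{1}{2}\right) = - \frac{517}{2}$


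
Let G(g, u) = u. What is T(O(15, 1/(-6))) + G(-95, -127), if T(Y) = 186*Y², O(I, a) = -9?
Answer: 14939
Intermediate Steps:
T(O(15, 1/(-6))) + G(-95, -127) = 186*(-9)² - 127 = 186*81 - 127 = 15066 - 127 = 14939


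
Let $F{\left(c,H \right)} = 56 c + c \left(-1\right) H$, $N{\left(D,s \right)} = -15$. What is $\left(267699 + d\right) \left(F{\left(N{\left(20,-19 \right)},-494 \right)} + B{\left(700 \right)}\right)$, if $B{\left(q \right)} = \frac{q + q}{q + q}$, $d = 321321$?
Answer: $-4858825980$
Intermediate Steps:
$B{\left(q \right)} = 1$ ($B{\left(q \right)} = \frac{2 q}{2 q} = 2 q \frac{1}{2 q} = 1$)
$F{\left(c,H \right)} = 56 c - H c$ ($F{\left(c,H \right)} = 56 c + - c H = 56 c - H c$)
$\left(267699 + d\right) \left(F{\left(N{\left(20,-19 \right)},-494 \right)} + B{\left(700 \right)}\right) = \left(267699 + 321321\right) \left(- 15 \left(56 - -494\right) + 1\right) = 589020 \left(- 15 \left(56 + 494\right) + 1\right) = 589020 \left(\left(-15\right) 550 + 1\right) = 589020 \left(-8250 + 1\right) = 589020 \left(-8249\right) = -4858825980$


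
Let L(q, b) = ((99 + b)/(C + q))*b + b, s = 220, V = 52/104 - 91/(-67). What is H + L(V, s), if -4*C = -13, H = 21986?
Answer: 49208254/1369 ≈ 35945.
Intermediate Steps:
V = 249/134 (V = 52*(1/104) - 91*(-1/67) = ½ + 91/67 = 249/134 ≈ 1.8582)
C = 13/4 (C = -¼*(-13) = 13/4 ≈ 3.2500)
L(q, b) = b + b*(99 + b)/(13/4 + q) (L(q, b) = ((99 + b)/(13/4 + q))*b + b = b*(99 + b)/(13/4 + q) + b = b + b*(99 + b)/(13/4 + q))
H + L(V, s) = 21986 + 220*(409 + 4*220 + 4*(249/134))/(13 + 4*(249/134)) = 21986 + 220*(409 + 880 + 498/67)/(13 + 498/67) = 21986 + 220*(86861/67)/(1369/67) = 21986 + 220*(67/1369)*(86861/67) = 21986 + 19109420/1369 = 49208254/1369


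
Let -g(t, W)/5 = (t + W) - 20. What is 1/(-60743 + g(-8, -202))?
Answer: -1/59593 ≈ -1.6780e-5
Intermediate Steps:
g(t, W) = 100 - 5*W - 5*t (g(t, W) = -5*((t + W) - 20) = -5*((W + t) - 20) = -5*(-20 + W + t) = 100 - 5*W - 5*t)
1/(-60743 + g(-8, -202)) = 1/(-60743 + (100 - 5*(-202) - 5*(-8))) = 1/(-60743 + (100 + 1010 + 40)) = 1/(-60743 + 1150) = 1/(-59593) = -1/59593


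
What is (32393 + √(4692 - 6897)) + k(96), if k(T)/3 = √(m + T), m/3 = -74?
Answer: 32393 + 9*I*√14 + 21*I*√5 ≈ 32393.0 + 80.632*I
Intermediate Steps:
m = -222 (m = 3*(-74) = -222)
k(T) = 3*√(-222 + T)
(32393 + √(4692 - 6897)) + k(96) = (32393 + √(4692 - 6897)) + 3*√(-222 + 96) = (32393 + √(-2205)) + 3*√(-126) = (32393 + 21*I*√5) + 3*(3*I*√14) = (32393 + 21*I*√5) + 9*I*√14 = 32393 + 9*I*√14 + 21*I*√5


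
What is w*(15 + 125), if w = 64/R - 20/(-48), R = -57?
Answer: -5635/57 ≈ -98.860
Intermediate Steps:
w = -161/228 (w = 64/(-57) - 20/(-48) = 64*(-1/57) - 20*(-1/48) = -64/57 + 5/12 = -161/228 ≈ -0.70614)
w*(15 + 125) = -161*(15 + 125)/228 = -161/228*140 = -5635/57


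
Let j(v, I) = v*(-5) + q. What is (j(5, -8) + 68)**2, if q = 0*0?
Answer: 1849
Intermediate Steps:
q = 0
j(v, I) = -5*v (j(v, I) = v*(-5) + 0 = -5*v + 0 = -5*v)
(j(5, -8) + 68)**2 = (-5*5 + 68)**2 = (-25 + 68)**2 = 43**2 = 1849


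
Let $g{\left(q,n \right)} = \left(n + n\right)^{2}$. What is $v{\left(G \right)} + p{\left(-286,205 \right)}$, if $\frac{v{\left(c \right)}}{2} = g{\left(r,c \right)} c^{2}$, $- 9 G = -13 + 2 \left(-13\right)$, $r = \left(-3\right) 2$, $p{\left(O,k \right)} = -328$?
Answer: $\frac{201920}{81} \approx 2492.8$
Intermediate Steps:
$r = -6$
$g{\left(q,n \right)} = 4 n^{2}$ ($g{\left(q,n \right)} = \left(2 n\right)^{2} = 4 n^{2}$)
$G = \frac{13}{3}$ ($G = - \frac{-13 + 2 \left(-13\right)}{9} = - \frac{-13 - 26}{9} = \left(- \frac{1}{9}\right) \left(-39\right) = \frac{13}{3} \approx 4.3333$)
$v{\left(c \right)} = 8 c^{4}$ ($v{\left(c \right)} = 2 \cdot 4 c^{2} c^{2} = 2 \cdot 4 c^{4} = 8 c^{4}$)
$v{\left(G \right)} + p{\left(-286,205 \right)} = 8 \left(\frac{13}{3}\right)^{4} - 328 = 8 \cdot \frac{28561}{81} - 328 = \frac{228488}{81} - 328 = \frac{201920}{81}$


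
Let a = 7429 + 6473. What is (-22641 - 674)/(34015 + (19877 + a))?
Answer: -23315/67794 ≈ -0.34391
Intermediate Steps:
a = 13902
(-22641 - 674)/(34015 + (19877 + a)) = (-22641 - 674)/(34015 + (19877 + 13902)) = -23315/(34015 + 33779) = -23315/67794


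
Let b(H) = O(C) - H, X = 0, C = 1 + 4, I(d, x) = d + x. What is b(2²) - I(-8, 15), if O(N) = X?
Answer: -11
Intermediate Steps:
C = 5
O(N) = 0
b(H) = -H (b(H) = 0 - H = -H)
b(2²) - I(-8, 15) = -1*2² - (-8 + 15) = -1*4 - 1*7 = -4 - 7 = -11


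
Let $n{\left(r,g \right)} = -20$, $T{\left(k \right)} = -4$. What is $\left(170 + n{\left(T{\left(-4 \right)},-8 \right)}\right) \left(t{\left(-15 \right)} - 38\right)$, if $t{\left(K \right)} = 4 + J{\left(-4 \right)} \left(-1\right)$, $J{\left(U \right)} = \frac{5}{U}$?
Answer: $- \frac{9825}{2} \approx -4912.5$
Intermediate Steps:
$t{\left(K \right)} = \frac{21}{4}$ ($t{\left(K \right)} = 4 + \frac{5}{-4} \left(-1\right) = 4 + 5 \left(- \frac{1}{4}\right) \left(-1\right) = 4 - - \frac{5}{4} = 4 + \frac{5}{4} = \frac{21}{4}$)
$\left(170 + n{\left(T{\left(-4 \right)},-8 \right)}\right) \left(t{\left(-15 \right)} - 38\right) = \left(170 - 20\right) \left(\frac{21}{4} - 38\right) = 150 \left(- \frac{131}{4}\right) = - \frac{9825}{2}$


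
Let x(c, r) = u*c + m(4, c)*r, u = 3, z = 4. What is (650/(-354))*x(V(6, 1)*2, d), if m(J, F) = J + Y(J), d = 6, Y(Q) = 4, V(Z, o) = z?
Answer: -7800/59 ≈ -132.20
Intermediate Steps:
V(Z, o) = 4
m(J, F) = 4 + J (m(J, F) = J + 4 = 4 + J)
x(c, r) = 3*c + 8*r (x(c, r) = 3*c + (4 + 4)*r = 3*c + 8*r)
(650/(-354))*x(V(6, 1)*2, d) = (650/(-354))*(3*(4*2) + 8*6) = (650*(-1/354))*(3*8 + 48) = -325*(24 + 48)/177 = -325/177*72 = -7800/59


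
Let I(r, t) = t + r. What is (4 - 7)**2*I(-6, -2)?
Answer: -72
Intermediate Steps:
I(r, t) = r + t
(4 - 7)**2*I(-6, -2) = (4 - 7)**2*(-6 - 2) = (-3)**2*(-8) = 9*(-8) = -72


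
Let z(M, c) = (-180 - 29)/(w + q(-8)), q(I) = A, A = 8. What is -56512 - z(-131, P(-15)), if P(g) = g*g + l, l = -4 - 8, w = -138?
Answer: -7346769/130 ≈ -56514.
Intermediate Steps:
q(I) = 8
l = -12
P(g) = -12 + g² (P(g) = g*g - 12 = g² - 12 = -12 + g²)
z(M, c) = 209/130 (z(M, c) = (-180 - 29)/(-138 + 8) = -209/(-130) = -209*(-1/130) = 209/130)
-56512 - z(-131, P(-15)) = -56512 - 1*209/130 = -56512 - 209/130 = -7346769/130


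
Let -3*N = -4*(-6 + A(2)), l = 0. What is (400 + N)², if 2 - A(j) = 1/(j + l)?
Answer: 155236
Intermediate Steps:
A(j) = 2 - 1/j (A(j) = 2 - 1/(j + 0) = 2 - 1/j)
N = -6 (N = -(-4)*(-6 + (2 - 1/2))/3 = -(-4)*(-6 + (2 - 1*½))/3 = -(-4)*(-6 + (2 - ½))/3 = -(-4)*(-6 + 3/2)/3 = -(-4)*(-9)/(3*2) = -⅓*18 = -6)
(400 + N)² = (400 - 6)² = 394² = 155236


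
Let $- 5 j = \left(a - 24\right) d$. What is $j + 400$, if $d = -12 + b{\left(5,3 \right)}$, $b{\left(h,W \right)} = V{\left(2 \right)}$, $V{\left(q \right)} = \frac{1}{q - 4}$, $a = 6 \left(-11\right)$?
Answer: $175$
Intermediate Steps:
$a = -66$
$V{\left(q \right)} = \frac{1}{-4 + q}$
$b{\left(h,W \right)} = - \frac{1}{2}$ ($b{\left(h,W \right)} = \frac{1}{-4 + 2} = \frac{1}{-2} = - \frac{1}{2}$)
$d = - \frac{25}{2}$ ($d = -12 - \frac{1}{2} = - \frac{25}{2} \approx -12.5$)
$j = -225$ ($j = - \frac{\left(-66 - 24\right) \left(- \frac{25}{2}\right)}{5} = - \frac{\left(-90\right) \left(- \frac{25}{2}\right)}{5} = \left(- \frac{1}{5}\right) 1125 = -225$)
$j + 400 = -225 + 400 = 175$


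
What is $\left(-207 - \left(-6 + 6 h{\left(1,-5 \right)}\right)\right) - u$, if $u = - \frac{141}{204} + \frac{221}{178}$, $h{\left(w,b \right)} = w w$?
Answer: $- \frac{1256095}{6052} \approx -207.55$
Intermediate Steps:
$h{\left(w,b \right)} = w^{2}$
$u = \frac{3331}{6052}$ ($u = \left(-141\right) \frac{1}{204} + 221 \cdot \frac{1}{178} = - \frac{47}{68} + \frac{221}{178} = \frac{3331}{6052} \approx 0.5504$)
$\left(-207 - \left(-6 + 6 h{\left(1,-5 \right)}\right)\right) - u = \left(-207 + \left(- 6 \cdot 1^{2} + 6\right)\right) - \frac{3331}{6052} = \left(-207 + \left(\left(-6\right) 1 + 6\right)\right) - \frac{3331}{6052} = \left(-207 + \left(-6 + 6\right)\right) - \frac{3331}{6052} = \left(-207 + 0\right) - \frac{3331}{6052} = -207 - \frac{3331}{6052} = - \frac{1256095}{6052}$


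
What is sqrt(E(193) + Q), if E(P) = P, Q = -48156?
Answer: I*sqrt(47963) ≈ 219.0*I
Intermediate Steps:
sqrt(E(193) + Q) = sqrt(193 - 48156) = sqrt(-47963) = I*sqrt(47963)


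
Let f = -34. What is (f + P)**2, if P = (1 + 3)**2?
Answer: 324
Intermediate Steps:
P = 16 (P = 4**2 = 16)
(f + P)**2 = (-34 + 16)**2 = (-18)**2 = 324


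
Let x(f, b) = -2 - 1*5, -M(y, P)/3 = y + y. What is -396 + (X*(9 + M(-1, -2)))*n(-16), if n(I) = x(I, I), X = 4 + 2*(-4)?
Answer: 24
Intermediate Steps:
X = -4 (X = 4 - 8 = -4)
M(y, P) = -6*y (M(y, P) = -3*(y + y) = -6*y)
x(f, b) = -7 (x(f, b) = -2 - 5 = -7)
n(I) = -7
-396 + (X*(9 + M(-1, -2)))*n(-16) = -396 - 4*(9 - 6*(-1))*(-7) = -396 - 4*(9 + 6)*(-7) = -396 - 4*15*(-7) = -396 - 60*(-7) = -396 + 420 = 24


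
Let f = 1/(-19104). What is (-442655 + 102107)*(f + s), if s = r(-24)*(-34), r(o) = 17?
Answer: 313364124827/1592 ≈ 1.9684e+8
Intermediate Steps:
f = -1/19104 ≈ -5.2345e-5
s = -578 (s = 17*(-34) = -578)
(-442655 + 102107)*(f + s) = (-442655 + 102107)*(-1/19104 - 578) = -340548*(-11042113/19104) = 313364124827/1592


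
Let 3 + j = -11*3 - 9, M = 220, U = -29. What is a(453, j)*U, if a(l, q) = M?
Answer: -6380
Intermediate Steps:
j = -45 (j = -3 + (-11*3 - 9) = -3 + (-33 - 9) = -3 - 42 = -45)
a(l, q) = 220
a(453, j)*U = 220*(-29) = -6380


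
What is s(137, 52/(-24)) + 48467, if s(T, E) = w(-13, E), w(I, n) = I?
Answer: 48454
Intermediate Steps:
s(T, E) = -13
s(137, 52/(-24)) + 48467 = -13 + 48467 = 48454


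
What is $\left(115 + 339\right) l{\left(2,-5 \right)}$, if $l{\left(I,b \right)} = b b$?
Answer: $11350$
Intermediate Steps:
$l{\left(I,b \right)} = b^{2}$
$\left(115 + 339\right) l{\left(2,-5 \right)} = \left(115 + 339\right) \left(-5\right)^{2} = 454 \cdot 25 = 11350$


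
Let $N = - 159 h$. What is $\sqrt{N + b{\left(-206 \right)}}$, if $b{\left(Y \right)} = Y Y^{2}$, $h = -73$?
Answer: $i \sqrt{8730209} \approx 2954.7 i$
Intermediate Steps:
$N = 11607$ ($N = \left(-159\right) \left(-73\right) = 11607$)
$b{\left(Y \right)} = Y^{3}$
$\sqrt{N + b{\left(-206 \right)}} = \sqrt{11607 + \left(-206\right)^{3}} = \sqrt{11607 - 8741816} = \sqrt{-8730209} = i \sqrt{8730209}$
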